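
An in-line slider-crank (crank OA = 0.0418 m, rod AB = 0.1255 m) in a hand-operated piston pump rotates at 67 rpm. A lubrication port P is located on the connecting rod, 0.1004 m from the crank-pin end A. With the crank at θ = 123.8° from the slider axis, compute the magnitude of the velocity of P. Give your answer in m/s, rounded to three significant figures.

ω = 7.016 rad/s.  Crank-pin speed |V_A| = rω = 0.29328 m/s, perpendicular to OA.
Rod angle: sinφ = −(r/L) sinθ ⇒ φ = -16.068°; ω_rod = −rω cosθ/√(L²−r²sin²θ) = +1.3528 rad/s.
V_P = V_A + ω_rod × AP, with AP = 0.1004 m along the rod.
Components: V_Px = −rω sinθ − a·ω_rod·sinφ = -0.20612 m/s;  V_Py = rω cosθ + a·ω_rod·cosφ = -0.03263 m/s.
|V_P| = √(V_Px² + V_Py²) = 0.20868 m/s.

0.209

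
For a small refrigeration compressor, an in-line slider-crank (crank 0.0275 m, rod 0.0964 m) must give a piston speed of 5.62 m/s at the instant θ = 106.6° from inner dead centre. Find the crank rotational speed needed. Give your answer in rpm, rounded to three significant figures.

For an in-line slider-crank, |v_piston| = rω|sinθ|·[1 + r cosθ/√(L² − r² sin²θ)].
With r = 0.0275 m, L = 0.0964 m, θ = 106.6°: the bracketed kinematic factor |dx/dθ| = 0.024121 m.
ω = v/|dx/dθ| = 5.62/0.024121 = 232.99 rad/s.
N = 60ω/(2π) = 2224.9 rpm.

2220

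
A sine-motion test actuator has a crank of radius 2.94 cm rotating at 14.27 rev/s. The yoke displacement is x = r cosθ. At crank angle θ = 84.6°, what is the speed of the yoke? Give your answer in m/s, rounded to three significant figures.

ω = 89.66 rad/s (from 14.27 rev/s).
x = r cosθ ⇒ ẋ = −rω sinθ.
|v| = rω|sinθ| = 0.0294·89.66·|sin 84.6°| = 2.6243 m/s.

2.62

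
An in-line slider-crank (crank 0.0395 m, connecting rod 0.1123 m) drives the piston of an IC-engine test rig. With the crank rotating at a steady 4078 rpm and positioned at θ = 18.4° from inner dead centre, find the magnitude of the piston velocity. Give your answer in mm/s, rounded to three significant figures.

7110

ω = 2π·4078/60 = 427 rad/s
For an in-line slider-crank, x = r cosθ + √(L² − r² sin²θ), so v = −rω sinθ·[1 + r cosθ/√(L² − r² sin²θ)].
With r = 0.0395 m, L = 0.1123 m, θ = 18.4°: √(L² − r² sin²θ) = 0.11161 m.
v = −0.0395·427·0.31565·[1 + 0.0395·0.94888/0.11161] = -7.1126 m/s.
|v| = 7.1126 m/s = 7112.6 mm/s.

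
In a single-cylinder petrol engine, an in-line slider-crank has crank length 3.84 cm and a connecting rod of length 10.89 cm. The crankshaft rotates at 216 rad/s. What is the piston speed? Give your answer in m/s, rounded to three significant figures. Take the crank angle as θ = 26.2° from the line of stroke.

4.83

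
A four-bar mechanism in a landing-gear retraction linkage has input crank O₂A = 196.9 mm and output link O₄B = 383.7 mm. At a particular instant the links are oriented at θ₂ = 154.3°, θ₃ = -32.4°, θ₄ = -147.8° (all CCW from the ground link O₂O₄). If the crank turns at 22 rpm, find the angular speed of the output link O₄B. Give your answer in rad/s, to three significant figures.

ω₂ = 2.304 rad/s (from 22 rpm).
Differentiating the loop-closure r₂e^{iθ₂}+r₃e^{iθ₃}=r₁+r₄e^{iθ₄} gives r₂ω₂e^{iθ₂}+r₃ω₃e^{iθ₃}=r₄ω₄e^{iθ₄}.
Eliminating the other unknown: ω₄ = r₂ω₂ sin(θ₂−θ₃) / [r₄ sin(θ₄−θ₃)].
Numerator sine = -0.11667; denominator sine = -0.90334.
Result = 0.1969·2.304·(-0.11667) / (0.3837·(-0.90334)) = +0.15269 rad/s; magnitude 0.15269 rad/s.

0.153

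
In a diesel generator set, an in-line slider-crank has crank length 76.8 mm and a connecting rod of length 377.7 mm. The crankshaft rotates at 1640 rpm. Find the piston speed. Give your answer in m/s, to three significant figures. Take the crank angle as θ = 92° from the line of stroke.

13.1

ω = 2π·1640/60 = 171.7 rad/s
For an in-line slider-crank, x = r cosθ + √(L² − r² sin²θ), so v = −rω sinθ·[1 + r cosθ/√(L² − r² sin²θ)].
With r = 0.0768 m, L = 0.3777 m, θ = 92°: √(L² − r² sin²θ) = 0.36982 m.
v = −0.0768·171.7·0.99939·[1 + 0.0768·-0.03490/0.36982] = -13.086 m/s.
|v| = 13.086 m/s.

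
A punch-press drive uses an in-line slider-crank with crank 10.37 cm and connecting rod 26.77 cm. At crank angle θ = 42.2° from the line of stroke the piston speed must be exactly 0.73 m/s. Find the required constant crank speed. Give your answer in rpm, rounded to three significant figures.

For an in-line slider-crank, |v_piston| = rω|sinθ|·[1 + r cosθ/√(L² − r² sin²θ)].
With r = 0.1037 m, L = 0.2677 m, θ = 42.2°: the bracketed kinematic factor |dx/dθ| = 0.09036 m.
ω = v/|dx/dθ| = 0.73/0.09036 = 8.0788 rad/s.
N = 60ω/(2π) = 77.147 rpm.

77.1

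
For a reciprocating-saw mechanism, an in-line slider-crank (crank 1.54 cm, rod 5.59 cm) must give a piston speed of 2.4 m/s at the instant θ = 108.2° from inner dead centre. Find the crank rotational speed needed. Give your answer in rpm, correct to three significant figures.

For an in-line slider-crank, |v_piston| = rω|sinθ|·[1 + r cosθ/√(L² − r² sin²θ)].
With r = 0.0154 m, L = 0.0559 m, θ = 108.2°: the bracketed kinematic factor |dx/dθ| = 0.013325 m.
ω = v/|dx/dθ| = 2.4/0.013325 = 180.11 rad/s.
N = 60ω/(2π) = 1719.9 rpm.

1720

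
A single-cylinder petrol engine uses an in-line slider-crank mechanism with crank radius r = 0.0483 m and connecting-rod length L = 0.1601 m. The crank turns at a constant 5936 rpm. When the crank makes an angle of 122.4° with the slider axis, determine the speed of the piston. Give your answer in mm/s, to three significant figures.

ω = 2π·5936/60 = 621.6 rad/s
For an in-line slider-crank, x = r cosθ + √(L² − r² sin²θ), so v = −rω sinθ·[1 + r cosθ/√(L² − r² sin²θ)].
With r = 0.0483 m, L = 0.1601 m, θ = 122.4°: √(L² − r² sin²θ) = 0.15482 m.
v = −0.0483·621.6·0.84433·[1 + 0.0483·-0.53583/0.15482] = -21.112 m/s.
|v| = 21.112 m/s = 21112 mm/s.

21100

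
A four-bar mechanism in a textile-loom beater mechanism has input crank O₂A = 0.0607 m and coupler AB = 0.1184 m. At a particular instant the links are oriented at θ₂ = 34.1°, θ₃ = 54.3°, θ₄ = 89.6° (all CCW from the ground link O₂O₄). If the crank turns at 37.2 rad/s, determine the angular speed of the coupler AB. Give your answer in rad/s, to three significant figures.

ω₂ = 37.2 rad/s
Differentiating the loop-closure r₂e^{iθ₂}+r₃e^{iθ₃}=r₁+r₄e^{iθ₄} gives r₂ω₂e^{iθ₂}+r₃ω₃e^{iθ₃}=r₄ω₄e^{iθ₄}.
Eliminating the other unknown: ω₃ = r₂ω₂ sin(θ₄−θ₂) / [r₃ sin(θ₃−θ₄)].
Numerator sine = +0.82413; denominator sine = -0.57786.
Result = 0.0607·37.2·(+0.82413) / (0.1184·(-0.57786)) = -27.199 rad/s; magnitude 27.199 rad/s.

27.2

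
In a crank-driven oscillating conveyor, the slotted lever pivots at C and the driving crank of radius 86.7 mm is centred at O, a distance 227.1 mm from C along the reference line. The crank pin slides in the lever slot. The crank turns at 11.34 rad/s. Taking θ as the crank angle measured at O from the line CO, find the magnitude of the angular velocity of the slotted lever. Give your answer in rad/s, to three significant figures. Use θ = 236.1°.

ω = 11.34 rad/s
Crank pin A relative to C: A = (d + r cosθ, r sinθ); lever angle φ = atan2(r sinθ, d + r cosθ).
Differentiating tanφ: φ̇ = rω(d cosθ + r)/(d² + r² + 2dr cosθ).
d² + r² + 2dr cosθ = |CA|² = 0.0371278 m²;  d cosθ + r = -0.039964 m.
|ω_lever| = |0.0867·11.34·-0.039964| / 0.0371278 = 1.0583 rad/s.

1.06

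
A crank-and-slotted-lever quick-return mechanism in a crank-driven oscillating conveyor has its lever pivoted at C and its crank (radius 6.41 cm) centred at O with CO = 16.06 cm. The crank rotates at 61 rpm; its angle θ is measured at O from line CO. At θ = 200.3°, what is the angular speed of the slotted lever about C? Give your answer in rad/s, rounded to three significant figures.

3.35

ω = 6.388 rad/s (from 61 rpm).
Crank pin A relative to C: A = (d + r cosθ, r sinθ); lever angle φ = atan2(r sinθ, d + r cosθ).
Differentiating tanφ: φ̇ = rω(d cosθ + r)/(d² + r² + 2dr cosθ).
d² + r² + 2dr cosθ = |CA|² = 0.010591 m²;  d cosθ + r = -0.086525 m.
|ω_lever| = |0.0641·6.388·-0.086525| / 0.010591 = 3.3452 rad/s.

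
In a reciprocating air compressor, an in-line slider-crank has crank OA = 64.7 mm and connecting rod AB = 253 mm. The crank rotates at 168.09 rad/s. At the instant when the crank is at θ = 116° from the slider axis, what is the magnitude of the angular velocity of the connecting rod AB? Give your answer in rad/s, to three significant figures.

ω = 168.1 rad/s
The rod makes angle φ with the slider axis where L sinφ = r sinθ; differentiating, L cosφ·φ̇ = r ω cosθ.
L cosφ = √(L² − r² sin²θ) = 0.24623 m.
|ω_rod| = r ω |cosθ| / √(L² − r² sin²θ) = 0.0647·168.1·0.43837/0.24623 = 19.362 rad/s.

19.4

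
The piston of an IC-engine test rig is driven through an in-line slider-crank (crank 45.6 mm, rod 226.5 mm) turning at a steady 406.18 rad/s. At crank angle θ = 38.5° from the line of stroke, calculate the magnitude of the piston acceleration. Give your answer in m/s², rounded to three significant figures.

6250

ω = 406.2 rad/s
x(θ) = r cosθ + √(L² − r² sin²θ); with ω constant, a = ω²·d²x/dθ².
d²x/dθ² = −r cosθ − r²(cos2θ)/√u − r⁴ sin²2θ/(4u^{3/2}),  u = L² − r² sin²θ = 0.0504964 m².
Substituting r = 0.0456 m, L = 0.2265 m, θ = 38.5°: d²x/dθ² = -0.037859 m.
a = ω²·d²x/dθ² = (406.2)²·(-0.037859) = -6246 m/s²;  |a| = 6246 m/s².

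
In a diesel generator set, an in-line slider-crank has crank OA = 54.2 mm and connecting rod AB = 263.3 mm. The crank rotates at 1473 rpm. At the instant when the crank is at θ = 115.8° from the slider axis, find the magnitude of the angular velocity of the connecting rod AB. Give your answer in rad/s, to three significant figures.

14.1

ω = 154.3 rad/s (converted from 1473 rpm).
The rod makes angle φ with the slider axis where L sinφ = r sinθ; differentiating, L cosφ·φ̇ = r ω cosθ.
L cosφ = √(L² − r² sin²θ) = 0.25874 m.
|ω_rod| = r ω |cosθ| / √(L² − r² sin²θ) = 0.0542·154.3·0.43523/0.25874 = 14.063 rad/s.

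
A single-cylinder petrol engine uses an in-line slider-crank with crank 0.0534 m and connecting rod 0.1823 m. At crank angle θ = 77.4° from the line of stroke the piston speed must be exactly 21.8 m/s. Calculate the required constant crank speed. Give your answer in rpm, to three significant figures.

3740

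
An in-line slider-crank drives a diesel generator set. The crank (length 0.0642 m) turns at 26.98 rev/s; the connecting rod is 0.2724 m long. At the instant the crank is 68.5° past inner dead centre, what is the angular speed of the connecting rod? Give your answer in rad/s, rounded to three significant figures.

15.0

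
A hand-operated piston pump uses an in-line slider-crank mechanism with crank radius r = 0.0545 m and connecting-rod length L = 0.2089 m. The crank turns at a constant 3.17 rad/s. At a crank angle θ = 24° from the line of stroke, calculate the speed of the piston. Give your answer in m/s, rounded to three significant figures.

0.0871

ω = 3.17 rad/s
For an in-line slider-crank, x = r cosθ + √(L² − r² sin²θ), so v = −rω sinθ·[1 + r cosθ/√(L² − r² sin²θ)].
With r = 0.0545 m, L = 0.2089 m, θ = 24°: √(L² − r² sin²θ) = 0.20772 m.
v = −0.0545·3.17·0.40674·[1 + 0.0545·0.91355/0.20772] = -0.087113 m/s.
|v| = 0.087113 m/s.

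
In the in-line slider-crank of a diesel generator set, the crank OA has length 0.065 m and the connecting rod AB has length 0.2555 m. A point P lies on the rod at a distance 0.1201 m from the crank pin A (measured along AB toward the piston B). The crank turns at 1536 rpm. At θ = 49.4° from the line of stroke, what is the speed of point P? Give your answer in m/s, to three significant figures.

ω = 160.8 rad/s.  Crank-pin speed |V_A| = rω = 10.455 m/s, perpendicular to OA.
Rod angle: sinφ = −(r/L) sinθ ⇒ φ = -11.137°; ω_rod = −rω cosθ/√(L²−r²sin²θ) = -27.141 rad/s.
V_P = V_A + ω_rod × AP, with AP = 0.1201 m along the rod.
Components: V_Px = −rω sinθ − a·ω_rod·sinφ = -8.568 m/s;  V_Py = rω cosθ + a·ω_rod·cosφ = +3.6057 m/s.
|V_P| = √(V_Px² + V_Py²) = 9.2958 m/s.

9.30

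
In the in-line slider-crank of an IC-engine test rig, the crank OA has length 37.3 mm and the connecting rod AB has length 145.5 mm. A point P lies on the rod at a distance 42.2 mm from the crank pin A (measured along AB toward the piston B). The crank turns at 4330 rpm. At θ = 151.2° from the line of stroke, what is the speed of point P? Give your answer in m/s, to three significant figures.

ω = 453.4 rad/s.  Crank-pin speed |V_A| = rω = 16.913 m/s, perpendicular to OA.
Rod angle: sinφ = −(r/L) sinθ ⇒ φ = -7.094°; ω_rod = −rω cosθ/√(L²−r²sin²θ) = +102.65 rad/s.
V_P = V_A + ω_rod × AP, with AP = 0.0422 m along the rod.
Components: V_Px = −rω sinθ − a·ω_rod·sinφ = -7.613 m/s;  V_Py = rω cosθ + a·ω_rod·cosφ = -10.522 m/s.
|V_P| = √(V_Px² + V_Py²) = 12.988 m/s.

13.0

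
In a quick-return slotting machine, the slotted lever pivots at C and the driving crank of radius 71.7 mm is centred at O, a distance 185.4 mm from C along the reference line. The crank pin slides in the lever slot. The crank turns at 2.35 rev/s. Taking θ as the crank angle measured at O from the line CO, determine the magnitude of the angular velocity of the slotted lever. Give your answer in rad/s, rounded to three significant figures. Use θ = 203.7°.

ω = 14.77 rad/s (from 2.35 rev/s).
Crank pin A relative to C: A = (d + r cosθ, r sinθ); lever angle φ = atan2(r sinθ, d + r cosθ).
Differentiating tanφ: φ̇ = rω(d cosθ + r)/(d² + r² + 2dr cosθ).
d² + r² + 2dr cosθ = |CA|² = 0.0151699 m²;  d cosθ + r = -0.098064 m.
|ω_lever| = |0.0717·14.77·-0.098064| / 0.0151699 = 6.8437 rad/s.

6.84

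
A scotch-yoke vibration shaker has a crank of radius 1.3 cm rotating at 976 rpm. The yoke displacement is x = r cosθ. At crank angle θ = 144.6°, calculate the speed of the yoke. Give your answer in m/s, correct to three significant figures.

ω = 102.2 rad/s (from 976 rpm).
x = r cosθ ⇒ ẋ = −rω sinθ.
|v| = rω|sinθ| = 0.013·102.2·|sin 144.6°| = 0.76968 m/s.

0.770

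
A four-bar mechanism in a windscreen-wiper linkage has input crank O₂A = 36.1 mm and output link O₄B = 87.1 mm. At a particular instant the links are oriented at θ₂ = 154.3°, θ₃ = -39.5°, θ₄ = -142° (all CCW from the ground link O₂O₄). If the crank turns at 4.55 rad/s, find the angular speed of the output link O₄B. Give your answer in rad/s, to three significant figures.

ω₂ = 4.55 rad/s
Differentiating the loop-closure r₂e^{iθ₂}+r₃e^{iθ₃}=r₁+r₄e^{iθ₄} gives r₂ω₂e^{iθ₂}+r₃ω₃e^{iθ₃}=r₄ω₄e^{iθ₄}.
Eliminating the other unknown: ω₄ = r₂ω₂ sin(θ₂−θ₃) / [r₄ sin(θ₄−θ₃)].
Numerator sine = -0.23853; denominator sine = -0.97630.
Result = 0.0361·4.55·(-0.23853) / (0.0871·(-0.97630)) = +0.46075 rad/s; magnitude 0.46075 rad/s.

0.461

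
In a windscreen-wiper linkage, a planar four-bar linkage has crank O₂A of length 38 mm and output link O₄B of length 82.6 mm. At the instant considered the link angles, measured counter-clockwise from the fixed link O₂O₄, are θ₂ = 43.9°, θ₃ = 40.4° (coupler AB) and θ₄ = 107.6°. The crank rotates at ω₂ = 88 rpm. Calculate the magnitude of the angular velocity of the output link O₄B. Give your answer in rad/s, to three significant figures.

0.281

ω₂ = 9.215 rad/s (from 88 rpm).
Differentiating the loop-closure r₂e^{iθ₂}+r₃e^{iθ₃}=r₁+r₄e^{iθ₄} gives r₂ω₂e^{iθ₂}+r₃ω₃e^{iθ₃}=r₄ω₄e^{iθ₄}.
Eliminating the other unknown: ω₄ = r₂ω₂ sin(θ₂−θ₃) / [r₄ sin(θ₄−θ₃)].
Numerator sine = +0.06105; denominator sine = +0.92186.
Result = 0.038·9.215·(+0.06105) / (0.0826·(+0.92186)) = +0.28075 rad/s; magnitude 0.28075 rad/s.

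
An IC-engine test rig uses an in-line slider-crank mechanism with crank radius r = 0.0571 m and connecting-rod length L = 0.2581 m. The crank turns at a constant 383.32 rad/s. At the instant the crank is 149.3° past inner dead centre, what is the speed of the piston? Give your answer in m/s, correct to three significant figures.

ω = 383.3 rad/s
For an in-line slider-crank, x = r cosθ + √(L² − r² sin²θ), so v = −rω sinθ·[1 + r cosθ/√(L² − r² sin²θ)].
With r = 0.0571 m, L = 0.2581 m, θ = 149.3°: √(L² − r² sin²θ) = 0.25645 m.
v = −0.0571·383.3·0.51054·[1 + 0.0571·-0.85985/0.25645] = -9.0352 m/s.
|v| = 9.0352 m/s.

9.04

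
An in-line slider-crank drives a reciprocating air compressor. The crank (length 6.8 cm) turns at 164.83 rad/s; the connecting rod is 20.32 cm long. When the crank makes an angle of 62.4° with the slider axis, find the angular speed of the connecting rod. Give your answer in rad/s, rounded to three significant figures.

26.8

ω = 164.8 rad/s
The rod makes angle φ with the slider axis where L sinφ = r sinθ; differentiating, L cosφ·φ̇ = r ω cosθ.
L cosφ = √(L² − r² sin²θ) = 0.19406 m.
|ω_rod| = r ω |cosθ| / √(L² − r² sin²θ) = 0.068·164.8·0.46330/0.19406 = 26.759 rad/s.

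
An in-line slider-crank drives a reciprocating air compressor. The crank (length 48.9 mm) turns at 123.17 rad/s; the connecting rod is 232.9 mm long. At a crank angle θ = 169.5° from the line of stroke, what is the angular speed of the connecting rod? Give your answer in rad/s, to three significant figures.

25.4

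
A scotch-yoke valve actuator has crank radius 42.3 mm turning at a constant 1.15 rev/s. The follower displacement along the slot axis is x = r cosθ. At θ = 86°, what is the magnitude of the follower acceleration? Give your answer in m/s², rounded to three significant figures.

ω = 7.226 rad/s (from 1.15 rev/s).
x = r cosθ ⇒ ẍ = −rω² cosθ (ω constant).
|a| = rω²|cosθ| = 0.0423·(7.226)²·|cos 86°| = 0.15406 m/s².

0.154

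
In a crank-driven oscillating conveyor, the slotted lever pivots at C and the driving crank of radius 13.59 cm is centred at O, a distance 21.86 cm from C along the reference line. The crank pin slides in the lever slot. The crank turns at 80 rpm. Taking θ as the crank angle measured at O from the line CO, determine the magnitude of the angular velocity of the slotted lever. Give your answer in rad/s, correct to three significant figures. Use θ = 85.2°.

2.46

ω = 8.378 rad/s (from 80 rpm).
Crank pin A relative to C: A = (d + r cosθ, r sinθ); lever angle φ = atan2(r sinθ, d + r cosθ).
Differentiating tanφ: φ̇ = rω(d cosθ + r)/(d² + r² + 2dr cosθ).
d² + r² + 2dr cosθ = |CA|² = 0.0712265 m²;  d cosθ + r = +0.15419 m.
|ω_lever| = |0.1359·8.378·+0.15419| / 0.0712265 = 2.4647 rad/s.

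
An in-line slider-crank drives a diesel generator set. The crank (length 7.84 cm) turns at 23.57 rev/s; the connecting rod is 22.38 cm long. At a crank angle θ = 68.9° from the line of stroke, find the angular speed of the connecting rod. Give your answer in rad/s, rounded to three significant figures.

ω = 148.1 rad/s (converted from 23.57 rev/s).
The rod makes angle φ with the slider axis where L sinφ = r sinθ; differentiating, L cosφ·φ̇ = r ω cosθ.
L cosφ = √(L² − r² sin²θ) = 0.21151 m.
|ω_rod| = r ω |cosθ| / √(L² − r² sin²θ) = 0.0784·148.1·0.36000/0.21151 = 19.762 rad/s.

19.8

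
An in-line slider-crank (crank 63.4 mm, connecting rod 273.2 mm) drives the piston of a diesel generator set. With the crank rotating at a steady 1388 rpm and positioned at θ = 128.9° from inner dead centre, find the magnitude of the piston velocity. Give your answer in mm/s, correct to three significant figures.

6110

ω = 2π·1388/60 = 145.4 rad/s
For an in-line slider-crank, x = r cosθ + √(L² − r² sin²θ), so v = −rω sinθ·[1 + r cosθ/√(L² − r² sin²θ)].
With r = 0.0634 m, L = 0.2732 m, θ = 128.9°: √(L² − r² sin²θ) = 0.26871 m.
v = −0.0634·145.4·0.77824·[1 + 0.0634·-0.62796/0.26871] = -6.1091 m/s.
|v| = 6.1091 m/s = 6109.1 mm/s.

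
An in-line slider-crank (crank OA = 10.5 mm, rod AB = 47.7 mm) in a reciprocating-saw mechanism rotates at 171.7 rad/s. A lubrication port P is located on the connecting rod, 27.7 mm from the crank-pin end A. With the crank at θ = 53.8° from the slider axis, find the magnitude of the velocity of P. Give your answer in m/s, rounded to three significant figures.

ω = 171.7 rad/s.  Crank-pin speed |V_A| = rω = 1.8029 m/s, perpendicular to OA.
Rod angle: sinφ = −(r/L) sinθ ⇒ φ = -10.232°; ω_rod = −rω cosθ/√(L²−r²sin²θ) = -22.683 rad/s.
V_P = V_A + ω_rod × AP, with AP = 0.0277 m along the rod.
Components: V_Px = −rω sinθ − a·ω_rod·sinφ = -1.5664 m/s;  V_Py = rω cosθ + a·ω_rod·cosφ = +0.44645 m/s.
|V_P| = √(V_Px² + V_Py²) = 1.6288 m/s.

1.63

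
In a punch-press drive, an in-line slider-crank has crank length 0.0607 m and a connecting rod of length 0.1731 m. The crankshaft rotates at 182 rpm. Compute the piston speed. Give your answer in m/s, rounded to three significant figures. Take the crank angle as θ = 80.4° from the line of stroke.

1.21

ω = 2π·182/60 = 19.06 rad/s
For an in-line slider-crank, x = r cosθ + √(L² − r² sin²θ), so v = −rω sinθ·[1 + r cosθ/√(L² − r² sin²θ)].
With r = 0.0607 m, L = 0.1731 m, θ = 80.4°: √(L² − r² sin²θ) = 0.16242 m.
v = −0.0607·19.06·0.98600·[1 + 0.0607·0.16677/0.16242] = -1.2118 m/s.
|v| = 1.2118 m/s.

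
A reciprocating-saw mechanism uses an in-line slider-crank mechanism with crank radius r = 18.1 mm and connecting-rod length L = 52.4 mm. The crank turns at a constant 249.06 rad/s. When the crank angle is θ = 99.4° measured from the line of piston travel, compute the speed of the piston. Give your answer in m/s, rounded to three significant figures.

ω = 249.1 rad/s
For an in-line slider-crank, x = r cosθ + √(L² − r² sin²θ), so v = −rω sinθ·[1 + r cosθ/√(L² − r² sin²θ)].
With r = 0.0181 m, L = 0.0524 m, θ = 99.4°: √(L² − r² sin²θ) = 0.049263 m.
v = −0.0181·249.1·0.98657·[1 + 0.0181·-0.16333/0.049263] = -4.1806 m/s.
|v| = 4.1806 m/s.

4.18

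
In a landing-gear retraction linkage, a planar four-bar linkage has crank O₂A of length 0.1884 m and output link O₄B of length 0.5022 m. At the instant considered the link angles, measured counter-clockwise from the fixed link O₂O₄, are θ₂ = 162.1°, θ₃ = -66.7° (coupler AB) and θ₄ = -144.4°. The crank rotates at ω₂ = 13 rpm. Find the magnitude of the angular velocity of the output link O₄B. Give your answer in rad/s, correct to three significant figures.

0.393

ω₂ = 1.361 rad/s (from 13 rpm).
Differentiating the loop-closure r₂e^{iθ₂}+r₃e^{iθ₃}=r₁+r₄e^{iθ₄} gives r₂ω₂e^{iθ₂}+r₃ω₃e^{iθ₃}=r₄ω₄e^{iθ₄}.
Eliminating the other unknown: ω₄ = r₂ω₂ sin(θ₂−θ₃) / [r₄ sin(θ₄−θ₃)].
Numerator sine = -0.75241; denominator sine = -0.97705.
Result = 0.1884·1.361·(-0.75241) / (0.5022·(-0.97705)) = +0.3933 rad/s; magnitude 0.3933 rad/s.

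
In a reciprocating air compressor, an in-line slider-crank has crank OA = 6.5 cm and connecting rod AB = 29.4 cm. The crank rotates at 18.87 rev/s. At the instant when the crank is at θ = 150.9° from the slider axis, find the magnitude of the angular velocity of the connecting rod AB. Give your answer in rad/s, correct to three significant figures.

ω = 118.6 rad/s (converted from 18.87 rev/s).
The rod makes angle φ with the slider axis where L sinφ = r sinθ; differentiating, L cosφ·φ̇ = r ω cosθ.
L cosφ = √(L² − r² sin²θ) = 0.2923 m.
|ω_rod| = r ω |cosθ| / √(L² − r² sin²θ) = 0.065·118.6·0.87377/0.2923 = 23.038 rad/s.

23.0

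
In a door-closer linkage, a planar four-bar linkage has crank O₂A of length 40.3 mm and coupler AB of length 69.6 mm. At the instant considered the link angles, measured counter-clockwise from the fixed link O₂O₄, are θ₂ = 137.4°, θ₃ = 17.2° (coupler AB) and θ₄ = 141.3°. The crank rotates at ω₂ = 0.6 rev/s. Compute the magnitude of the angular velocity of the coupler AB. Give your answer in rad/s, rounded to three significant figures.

0.179

ω₂ = 3.77 rad/s (from 0.6 rev/s).
Differentiating the loop-closure r₂e^{iθ₂}+r₃e^{iθ₃}=r₁+r₄e^{iθ₄} gives r₂ω₂e^{iθ₂}+r₃ω₃e^{iθ₃}=r₄ω₄e^{iθ₄}.
Eliminating the other unknown: ω₃ = r₂ω₂ sin(θ₄−θ₂) / [r₃ sin(θ₃−θ₄)].
Numerator sine = +0.06802; denominator sine = -0.82806.
Result = 0.0403·3.77·(+0.06802) / (0.0696·(-0.82806)) = -0.1793 rad/s; magnitude 0.1793 rad/s.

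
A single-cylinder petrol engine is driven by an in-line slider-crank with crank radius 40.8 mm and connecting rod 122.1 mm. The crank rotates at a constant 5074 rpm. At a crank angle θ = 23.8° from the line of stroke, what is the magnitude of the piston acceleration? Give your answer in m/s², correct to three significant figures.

13200

ω = 2π·5074/60 = 531.3 rad/s
x(θ) = r cosθ + √(L² − r² sin²θ); with ω constant, a = ω²·d²x/dθ².
d²x/dθ² = −r cosθ − r²(cos2θ)/√u − r⁴ sin²2θ/(4u^{3/2}),  u = L² − r² sin²θ = 0.0146373 m².
Substituting r = 0.0408 m, L = 0.1221 m, θ = 23.8°: d²x/dθ² = -0.046821 m.
a = ω²·d²x/dθ² = (531.3)²·(-0.046821) = -13219 m/s²;  |a| = 13219 m/s².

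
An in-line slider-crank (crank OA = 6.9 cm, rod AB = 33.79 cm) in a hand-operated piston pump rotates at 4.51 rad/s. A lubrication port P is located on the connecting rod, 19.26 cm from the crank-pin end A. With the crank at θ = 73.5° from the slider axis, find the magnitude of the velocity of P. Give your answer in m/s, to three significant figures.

ω = 4.51 rad/s.  Crank-pin speed |V_A| = rω = 0.31119 m/s, perpendicular to OA.
Rod angle: sinφ = −(r/L) sinθ ⇒ φ = -11.291°; ω_rod = −rω cosθ/√(L²−r²sin²θ) = -0.26673 rad/s.
V_P = V_A + ω_rod × AP, with AP = 0.1926 m along the rod.
Components: V_Px = −rω sinθ − a·ω_rod·sinφ = -0.30843 m/s;  V_Py = rω cosθ + a·ω_rod·cosφ = +0.038005 m/s.
|V_P| = √(V_Px² + V_Py²) = 0.31077 m/s.

0.311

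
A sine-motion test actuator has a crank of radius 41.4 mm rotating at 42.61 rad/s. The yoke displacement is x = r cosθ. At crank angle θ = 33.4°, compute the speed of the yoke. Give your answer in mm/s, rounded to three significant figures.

971

ω = 42.61 rad/s
x = r cosθ ⇒ ẋ = −rω sinθ.
|v| = rω|sinθ| = 0.0414·42.61·|sin 33.4°| = 0.97108 m/s = 971.08 mm/s.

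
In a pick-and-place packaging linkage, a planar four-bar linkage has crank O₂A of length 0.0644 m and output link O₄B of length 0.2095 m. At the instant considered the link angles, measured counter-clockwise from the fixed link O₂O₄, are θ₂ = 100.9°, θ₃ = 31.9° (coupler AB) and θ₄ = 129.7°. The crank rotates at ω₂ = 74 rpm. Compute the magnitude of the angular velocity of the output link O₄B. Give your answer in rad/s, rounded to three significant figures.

2.24

ω₂ = 7.749 rad/s (from 74 rpm).
Differentiating the loop-closure r₂e^{iθ₂}+r₃e^{iθ₃}=r₁+r₄e^{iθ₄} gives r₂ω₂e^{iθ₂}+r₃ω₃e^{iθ₃}=r₄ω₄e^{iθ₄}.
Eliminating the other unknown: ω₄ = r₂ω₂ sin(θ₂−θ₃) / [r₄ sin(θ₄−θ₃)].
Numerator sine = +0.93358; denominator sine = +0.99075.
Result = 0.0644·7.749·(+0.93358) / (0.2095·(+0.99075)) = +2.2447 rad/s; magnitude 2.2447 rad/s.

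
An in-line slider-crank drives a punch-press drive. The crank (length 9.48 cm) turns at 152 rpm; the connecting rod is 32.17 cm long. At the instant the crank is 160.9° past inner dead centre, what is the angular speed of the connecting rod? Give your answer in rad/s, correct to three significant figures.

4.45

ω = 15.92 rad/s (converted from 152 rpm).
The rod makes angle φ with the slider axis where L sinφ = r sinθ; differentiating, L cosφ·φ̇ = r ω cosθ.
L cosφ = √(L² − r² sin²θ) = 0.3202 m.
|ω_rod| = r ω |cosθ| / √(L² − r² sin²θ) = 0.0948·15.92·0.94495/0.3202 = 4.4531 rad/s.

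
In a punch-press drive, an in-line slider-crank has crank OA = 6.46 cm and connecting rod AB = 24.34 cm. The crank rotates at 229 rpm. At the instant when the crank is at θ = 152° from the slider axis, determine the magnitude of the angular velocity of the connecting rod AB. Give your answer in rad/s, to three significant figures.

ω = 23.98 rad/s (converted from 229 rpm).
The rod makes angle φ with the slider axis where L sinφ = r sinθ; differentiating, L cosφ·φ̇ = r ω cosθ.
L cosφ = √(L² − r² sin²θ) = 0.2415 m.
|ω_rod| = r ω |cosθ| / √(L² − r² sin²θ) = 0.0646·23.98·0.88295/0.2415 = 5.6638 rad/s.

5.66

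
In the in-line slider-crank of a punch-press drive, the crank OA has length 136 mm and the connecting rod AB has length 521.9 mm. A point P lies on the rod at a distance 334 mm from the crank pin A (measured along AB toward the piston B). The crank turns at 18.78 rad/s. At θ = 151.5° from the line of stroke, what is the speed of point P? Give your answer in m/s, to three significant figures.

ω = 18.78 rad/s.  Crank-pin speed |V_A| = rω = 2.5541 m/s, perpendicular to OA.
Rod angle: sinφ = −(r/L) sinθ ⇒ φ = -7.143°; ω_rod = −rω cosθ/√(L²−r²sin²θ) = +4.3344 rad/s.
V_P = V_A + ω_rod × AP, with AP = 0.334 m along the rod.
Components: V_Px = −rω sinθ − a·ω_rod·sinφ = -1.0387 m/s;  V_Py = rω cosθ + a·ω_rod·cosφ = -0.80811 m/s.
|V_P| = √(V_Px² + V_Py²) = 1.316 m/s.

1.32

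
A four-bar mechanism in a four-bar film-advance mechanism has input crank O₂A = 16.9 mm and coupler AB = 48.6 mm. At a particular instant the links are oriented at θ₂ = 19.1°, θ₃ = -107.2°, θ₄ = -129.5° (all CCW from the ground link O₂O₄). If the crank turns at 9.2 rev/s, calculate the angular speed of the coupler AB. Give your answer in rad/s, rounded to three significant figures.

ω₂ = 57.81 rad/s (from 9.2 rev/s).
Differentiating the loop-closure r₂e^{iθ₂}+r₃e^{iθ₃}=r₁+r₄e^{iθ₄} gives r₂ω₂e^{iθ₂}+r₃ω₃e^{iθ₃}=r₄ω₄e^{iθ₄}.
Eliminating the other unknown: ω₃ = r₂ω₂ sin(θ₄−θ₂) / [r₃ sin(θ₃−θ₄)].
Numerator sine = -0.52101; denominator sine = +0.37946.
Result = 0.0169·57.81·(-0.52101) / (0.0486·(+0.37946)) = -27.6 rad/s; magnitude 27.6 rad/s.

27.6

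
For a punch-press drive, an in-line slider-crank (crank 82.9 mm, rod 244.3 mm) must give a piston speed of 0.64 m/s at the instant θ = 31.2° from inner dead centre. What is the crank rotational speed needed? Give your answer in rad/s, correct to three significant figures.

11.5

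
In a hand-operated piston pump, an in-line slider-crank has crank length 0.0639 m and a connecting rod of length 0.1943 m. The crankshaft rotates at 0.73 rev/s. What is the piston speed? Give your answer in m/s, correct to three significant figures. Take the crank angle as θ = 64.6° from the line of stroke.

0.304

ω = 2π·0.73 = 4.587 rad/s
For an in-line slider-crank, x = r cosθ + √(L² − r² sin²θ), so v = −rω sinθ·[1 + r cosθ/√(L² − r² sin²θ)].
With r = 0.0639 m, L = 0.1943 m, θ = 64.6°: √(L² − r² sin²θ) = 0.18553 m.
v = −0.0639·4.587·0.90334·[1 + 0.0639·0.42894/0.18553] = -0.30387 m/s.
|v| = 0.30387 m/s.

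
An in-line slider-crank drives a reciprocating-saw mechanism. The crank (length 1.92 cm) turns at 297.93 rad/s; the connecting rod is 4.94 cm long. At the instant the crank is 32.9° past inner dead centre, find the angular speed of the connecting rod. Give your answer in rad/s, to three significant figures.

ω = 297.9 rad/s
The rod makes angle φ with the slider axis where L sinφ = r sinθ; differentiating, L cosφ·φ̇ = r ω cosθ.
L cosφ = √(L² − r² sin²θ) = 0.048287 m.
|ω_rod| = r ω |cosθ| / √(L² − r² sin²θ) = 0.0192·297.9·0.83962/0.048287 = 99.465 rad/s.

99.5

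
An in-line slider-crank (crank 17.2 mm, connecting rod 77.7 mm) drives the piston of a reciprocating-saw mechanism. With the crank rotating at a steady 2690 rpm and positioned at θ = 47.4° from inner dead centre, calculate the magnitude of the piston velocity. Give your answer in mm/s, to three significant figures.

4110

ω = 2π·2690/60 = 281.7 rad/s
For an in-line slider-crank, x = r cosθ + √(L² − r² sin²θ), so v = −rω sinθ·[1 + r cosθ/√(L² − r² sin²θ)].
With r = 0.0172 m, L = 0.0777 m, θ = 47.4°: √(L² − r² sin²θ) = 0.076662 m.
v = −0.0172·281.7·0.73610·[1 + 0.0172·0.67688/0.076662] = -4.1082 m/s.
|v| = 4.1082 m/s = 4108.2 mm/s.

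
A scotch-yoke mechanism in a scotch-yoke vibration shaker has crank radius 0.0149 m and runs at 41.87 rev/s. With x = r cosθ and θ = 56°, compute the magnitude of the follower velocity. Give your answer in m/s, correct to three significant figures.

3.25

ω = 263.1 rad/s (from 41.87 rev/s).
x = r cosθ ⇒ ẋ = −rω sinθ.
|v| = rω|sinθ| = 0.0149·263.1·|sin 56°| = 3.2497 m/s.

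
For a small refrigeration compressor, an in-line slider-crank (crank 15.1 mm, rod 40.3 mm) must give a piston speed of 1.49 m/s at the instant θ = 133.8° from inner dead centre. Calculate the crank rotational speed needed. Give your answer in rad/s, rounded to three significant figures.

187

For an in-line slider-crank, |v_piston| = rω|sinθ|·[1 + r cosθ/√(L² − r² sin²θ)].
With r = 0.0151 m, L = 0.0403 m, θ = 133.8°: the bracketed kinematic factor |dx/dθ| = 0.0079628 m.
ω = v/|dx/dθ| = 1.49/0.0079628 = 187.12 rad/s.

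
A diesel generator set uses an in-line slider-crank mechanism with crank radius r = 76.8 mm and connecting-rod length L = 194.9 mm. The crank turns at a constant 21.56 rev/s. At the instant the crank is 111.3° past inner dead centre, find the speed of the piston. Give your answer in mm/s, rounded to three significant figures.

8200

ω = 2π·21.6 = 135.5 rad/s
For an in-line slider-crank, x = r cosθ + √(L² − r² sin²θ), so v = −rω sinθ·[1 + r cosθ/√(L² − r² sin²θ)].
With r = 0.0768 m, L = 0.1949 m, θ = 111.3°: √(L² − r² sin²θ) = 0.18129 m.
v = −0.0768·135.5·0.93169·[1 + 0.0768·-0.36325/0.18129] = -8.2015 m/s.
|v| = 8.2015 m/s = 8201.5 mm/s.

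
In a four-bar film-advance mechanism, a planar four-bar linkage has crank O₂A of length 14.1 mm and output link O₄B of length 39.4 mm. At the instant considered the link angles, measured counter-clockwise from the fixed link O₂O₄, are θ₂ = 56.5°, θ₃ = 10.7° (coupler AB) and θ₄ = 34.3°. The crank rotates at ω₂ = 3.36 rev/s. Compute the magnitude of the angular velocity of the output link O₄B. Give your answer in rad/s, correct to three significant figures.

13.5

ω₂ = 21.11 rad/s (from 3.36 rev/s).
Differentiating the loop-closure r₂e^{iθ₂}+r₃e^{iθ₃}=r₁+r₄e^{iθ₄} gives r₂ω₂e^{iθ₂}+r₃ω₃e^{iθ₃}=r₄ω₄e^{iθ₄}.
Eliminating the other unknown: ω₄ = r₂ω₂ sin(θ₂−θ₃) / [r₄ sin(θ₄−θ₃)].
Numerator sine = +0.71691; denominator sine = +0.40035.
Result = 0.0141·21.11·(+0.71691) / (0.0394·(+0.40035)) = +13.529 rad/s; magnitude 13.529 rad/s.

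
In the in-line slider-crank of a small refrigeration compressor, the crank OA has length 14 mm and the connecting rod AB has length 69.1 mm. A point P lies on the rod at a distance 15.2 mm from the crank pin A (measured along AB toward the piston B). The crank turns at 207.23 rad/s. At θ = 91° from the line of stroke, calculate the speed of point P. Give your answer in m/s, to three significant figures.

ω = 207.2 rad/s.  Crank-pin speed |V_A| = rω = 2.9012 m/s, perpendicular to OA.
Rod angle: sinφ = −(r/L) sinθ ⇒ φ = -11.688°; ω_rod = −rω cosθ/√(L²−r²sin²θ) = +0.74827 rad/s.
V_P = V_A + ω_rod × AP, with AP = 0.0152 m along the rod.
Components: V_Px = −rω sinθ − a·ω_rod·sinφ = -2.8985 m/s;  V_Py = rω cosθ + a·ω_rod·cosφ = -0.039495 m/s.
|V_P| = √(V_Px² + V_Py²) = 2.8987 m/s.

2.90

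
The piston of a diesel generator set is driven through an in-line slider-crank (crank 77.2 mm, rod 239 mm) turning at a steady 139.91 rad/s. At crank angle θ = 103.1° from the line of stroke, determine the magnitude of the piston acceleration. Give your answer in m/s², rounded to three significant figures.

801

ω = 139.9 rad/s
x(θ) = r cosθ + √(L² − r² sin²θ); with ω constant, a = ω²·d²x/dθ².
d²x/dθ² = −r cosθ − r²(cos2θ)/√u − r⁴ sin²2θ/(4u^{3/2}),  u = L² − r² sin²θ = 0.0514673 m².
Substituting r = 0.0772 m, L = 0.239 m, θ = 103.1°: d²x/dθ² = +0.040921 m.
a = ω²·d²x/dθ² = (139.9)²·(+0.040921) = +801.01 m/s²;  |a| = 801.01 m/s².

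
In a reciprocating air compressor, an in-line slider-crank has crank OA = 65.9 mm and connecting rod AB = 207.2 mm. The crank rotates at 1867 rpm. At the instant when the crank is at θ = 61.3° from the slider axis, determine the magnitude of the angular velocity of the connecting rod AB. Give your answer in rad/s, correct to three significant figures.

31.1

ω = 195.5 rad/s (converted from 1867 rpm).
The rod makes angle φ with the slider axis where L sinφ = r sinθ; differentiating, L cosφ·φ̇ = r ω cosθ.
L cosφ = √(L² − r² sin²θ) = 0.19897 m.
|ω_rod| = r ω |cosθ| / √(L² − r² sin²θ) = 0.0659·195.5·0.48022/0.19897 = 31.096 rad/s.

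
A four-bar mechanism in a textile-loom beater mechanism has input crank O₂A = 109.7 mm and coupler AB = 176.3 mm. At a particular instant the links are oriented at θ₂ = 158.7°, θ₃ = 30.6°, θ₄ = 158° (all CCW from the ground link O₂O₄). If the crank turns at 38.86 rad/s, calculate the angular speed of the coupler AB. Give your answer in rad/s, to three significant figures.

ω₂ = 38.86 rad/s
Differentiating the loop-closure r₂e^{iθ₂}+r₃e^{iθ₃}=r₁+r₄e^{iθ₄} gives r₂ω₂e^{iθ₂}+r₃ω₃e^{iθ₃}=r₄ω₄e^{iθ₄}.
Eliminating the other unknown: ω₃ = r₂ω₂ sin(θ₄−θ₂) / [r₃ sin(θ₃−θ₄)].
Numerator sine = -0.01222; denominator sine = -0.79441.
Result = 0.1097·38.86·(-0.01222) / (0.1763·(-0.79441)) = +0.37186 rad/s; magnitude 0.37186 rad/s.

0.372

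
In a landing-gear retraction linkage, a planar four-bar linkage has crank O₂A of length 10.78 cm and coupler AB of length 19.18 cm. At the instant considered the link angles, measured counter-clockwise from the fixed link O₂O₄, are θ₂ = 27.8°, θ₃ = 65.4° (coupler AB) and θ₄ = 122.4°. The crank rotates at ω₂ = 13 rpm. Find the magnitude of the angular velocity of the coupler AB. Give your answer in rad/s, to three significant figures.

ω₂ = 1.361 rad/s (from 13 rpm).
Differentiating the loop-closure r₂e^{iθ₂}+r₃e^{iθ₃}=r₁+r₄e^{iθ₄} gives r₂ω₂e^{iθ₂}+r₃ω₃e^{iθ₃}=r₄ω₄e^{iθ₄}.
Eliminating the other unknown: ω₃ = r₂ω₂ sin(θ₄−θ₂) / [r₃ sin(θ₃−θ₄)].
Numerator sine = +0.99678; denominator sine = -0.83867.
Result = 0.1078·1.361·(+0.99678) / (0.1918·(-0.83867)) = -0.90939 rad/s; magnitude 0.90939 rad/s.

0.909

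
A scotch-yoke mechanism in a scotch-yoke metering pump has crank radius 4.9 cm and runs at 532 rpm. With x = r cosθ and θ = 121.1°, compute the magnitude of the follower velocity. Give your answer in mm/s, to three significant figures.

ω = 55.71 rad/s (from 532 rpm).
x = r cosθ ⇒ ẋ = −rω sinθ.
|v| = rω|sinθ| = 0.049·55.71·|sin 121.1°| = 2.3375 m/s = 2337.5 mm/s.

2340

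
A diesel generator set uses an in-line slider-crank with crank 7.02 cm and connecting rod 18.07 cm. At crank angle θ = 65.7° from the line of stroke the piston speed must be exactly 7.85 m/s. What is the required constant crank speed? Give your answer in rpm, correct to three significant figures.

For an in-line slider-crank, |v_piston| = rω|sinθ|·[1 + r cosθ/√(L² − r² sin²θ)].
With r = 0.0702 m, L = 0.1807 m, θ = 65.7°: the bracketed kinematic factor |dx/dθ| = 0.074918 m.
ω = v/|dx/dθ| = 7.85/0.074918 = 104.78 rad/s.
N = 60ω/(2π) = 1000.6 rpm.

1000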